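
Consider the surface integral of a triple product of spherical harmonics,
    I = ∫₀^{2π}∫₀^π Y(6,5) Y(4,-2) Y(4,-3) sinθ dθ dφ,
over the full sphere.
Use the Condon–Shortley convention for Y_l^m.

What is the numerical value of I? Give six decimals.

Checks pass: Σm=0; 14 even; l₃=4∈[2,10].
(2·6+1)(2·4+1)(2·4+1) = 1053
Δ: 6! 6! 2! / 15! → 1/1261260
sum: t=2:+1/4608 t=3:−1/1296 t=4:+1/4608 = -7/20736
3j²(6 4 4; 0 0 0) = Δ·Π!·Σ² = 20/1287  (sign -1)
sum: t=0:+1/172800 t=1:−1/86400 = -1/172800
3j²(6 4 4; 5 -2 -3) = Δ·Π!·Σ² = 1/130  (sign +1)
combine: 4πI² = 1053·20/1287·1/130 = 18/143
take √, sign -1: I = -0.10008369

-0.100084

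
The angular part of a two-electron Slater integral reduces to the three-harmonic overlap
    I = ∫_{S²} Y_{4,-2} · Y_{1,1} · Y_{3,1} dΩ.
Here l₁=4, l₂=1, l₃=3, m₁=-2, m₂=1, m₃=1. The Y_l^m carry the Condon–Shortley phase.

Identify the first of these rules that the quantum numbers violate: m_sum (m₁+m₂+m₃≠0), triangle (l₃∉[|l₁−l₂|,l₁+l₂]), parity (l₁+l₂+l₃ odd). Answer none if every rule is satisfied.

none

Σmᵢ = 0  ✓
l₃∈[|l₁−l₂|,l₁+l₂]=[3,5], have l₃=3  ✓
Σlᵢ = 8 ⇒ even  ✓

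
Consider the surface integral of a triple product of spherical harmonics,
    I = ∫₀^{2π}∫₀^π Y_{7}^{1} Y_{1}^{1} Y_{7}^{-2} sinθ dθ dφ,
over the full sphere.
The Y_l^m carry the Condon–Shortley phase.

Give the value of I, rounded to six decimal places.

0.000000

l₁+l₂+l₃=15 is odd: 3j(l;000)=0 ⇒ I=0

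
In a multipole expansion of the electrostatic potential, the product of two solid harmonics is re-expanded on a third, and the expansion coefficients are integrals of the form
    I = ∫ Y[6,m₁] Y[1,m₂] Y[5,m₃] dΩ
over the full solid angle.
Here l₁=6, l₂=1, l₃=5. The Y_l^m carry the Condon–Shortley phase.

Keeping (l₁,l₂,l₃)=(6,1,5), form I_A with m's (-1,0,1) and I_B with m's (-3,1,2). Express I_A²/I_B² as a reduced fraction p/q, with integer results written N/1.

35/36

Same 6,1,5: normalisation and zero-m 3j drop out of the ratio.
A: Δ: 2! 10! 0! / 13! → 1/858; sum: t=1:−1/17280 = -1/17280; 3j²(6 1 5; -1 0 1) = Δ·Π!·Σ² = 35/858  (sign -1)
B: Δ: 2! 10! 0! / 13! → 1/858; sum: t=2:+1/60480 = 1/60480; 3j²(6 1 5; -3 1 2) = Δ·Π!·Σ² = 6/143  (sign -1)
I_A²/I_B² = (35/858)/(6/143) = 35/36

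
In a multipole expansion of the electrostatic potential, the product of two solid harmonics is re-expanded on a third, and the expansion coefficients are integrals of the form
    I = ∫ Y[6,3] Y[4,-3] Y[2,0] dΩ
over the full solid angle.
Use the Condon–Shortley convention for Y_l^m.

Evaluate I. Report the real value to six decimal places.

m-sum 0 ✓  L=12 even ✓  2≤2≤10 ✓
Π(2lᵢ+1) = 13×9×5 = 585
triangle coeff Δ(6,4,2) = 1/6435
Σ_t [4,4]: t=4:+1/2304 = 1/2304
(3j)²=5/143 [(6 4 2; 0 0 0)], sign=+1
Σ_t [1,1]: t=1:−1/20160 = -1/20160
(3j)²=12/715 [(6 4 2; 3 -3 0)], sign=-1
⇒ 4πI² = 540/1573
I = (-1)√(540/1573/(4π)) = -0.16528277

-0.165283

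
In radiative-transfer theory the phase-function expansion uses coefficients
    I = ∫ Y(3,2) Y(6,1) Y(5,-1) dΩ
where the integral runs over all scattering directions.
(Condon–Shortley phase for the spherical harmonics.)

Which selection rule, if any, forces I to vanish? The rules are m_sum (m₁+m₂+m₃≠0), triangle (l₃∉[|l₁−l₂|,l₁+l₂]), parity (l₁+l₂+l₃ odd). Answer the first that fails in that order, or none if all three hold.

m_sum

Σmᵢ = 2  ✗
l₃∈[|l₁−l₂|,l₁+l₂]=[3,9], have l₃=5
Σlᵢ = 14 ⇒ even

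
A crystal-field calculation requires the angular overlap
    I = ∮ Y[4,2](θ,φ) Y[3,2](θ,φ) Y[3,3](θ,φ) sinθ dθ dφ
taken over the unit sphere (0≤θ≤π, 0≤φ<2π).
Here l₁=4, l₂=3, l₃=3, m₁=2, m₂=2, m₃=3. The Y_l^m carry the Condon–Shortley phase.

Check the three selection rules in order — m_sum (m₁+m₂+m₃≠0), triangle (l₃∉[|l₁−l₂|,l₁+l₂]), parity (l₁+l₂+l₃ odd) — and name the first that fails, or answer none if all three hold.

m₁+m₂+m₃ = 2 + 2 + 3 = 7  ✗
triangle: |4−3|=1 ≤ l₃=3 ≤ 4+3=7
parity: l₁+l₂+l₃ = 10 is even

m_sum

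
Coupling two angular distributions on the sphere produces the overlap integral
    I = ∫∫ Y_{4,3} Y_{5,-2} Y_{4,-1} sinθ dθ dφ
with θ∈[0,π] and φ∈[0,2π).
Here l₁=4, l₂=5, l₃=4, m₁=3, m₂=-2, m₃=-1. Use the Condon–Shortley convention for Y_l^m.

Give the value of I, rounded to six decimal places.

Σlᵢ=13 odd — θ-integrand is odd under cosθ→−cosθ; I=0

0.000000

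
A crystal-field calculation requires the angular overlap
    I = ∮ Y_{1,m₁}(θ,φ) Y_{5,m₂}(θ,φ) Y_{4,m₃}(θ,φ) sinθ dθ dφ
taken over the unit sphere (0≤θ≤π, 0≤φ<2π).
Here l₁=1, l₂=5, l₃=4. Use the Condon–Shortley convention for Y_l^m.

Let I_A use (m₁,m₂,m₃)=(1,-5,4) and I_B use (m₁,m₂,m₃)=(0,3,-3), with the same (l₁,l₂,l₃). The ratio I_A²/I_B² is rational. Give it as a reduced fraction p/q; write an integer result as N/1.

Shared (l₁,l₂,l₃)=(1,5,4): N and (l;000)² cancel in I_A²/I_B².
A: Δ = 2!·0!·8!/11! = 1/495; Racah Σ t=0..0: t=0:+1/80640 = 1/80640; ⇒ 3j(1 5 4; 1 -5 4)² = 1/11, sgn +1
B: Δ = 2!·0!·8!/11! = 1/495; Racah Σ t=1..1: t=1:−1/5040 = -1/5040; ⇒ 3j(1 5 4; 0 3 -3)² = 16/495, sgn +1
I_A²/I_B² = (1/11)/(16/495) = 45/16

45/16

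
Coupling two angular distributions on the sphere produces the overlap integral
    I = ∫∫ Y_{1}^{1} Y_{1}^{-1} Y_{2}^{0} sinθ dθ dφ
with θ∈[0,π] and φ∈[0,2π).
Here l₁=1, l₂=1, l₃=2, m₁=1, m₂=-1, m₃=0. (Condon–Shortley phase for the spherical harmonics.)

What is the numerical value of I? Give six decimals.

Checks pass: Σm=0; 4 even; l₃=2∈[0,2].
(2·1+1)(2·1+1)(2·2+1) = 45
Δ: 0! 2! 2! / 5! → 1/30
sum: t=0:+1/1 = 1/1
3j²(1 1 2; 0 0 0) = Δ·Π!·Σ² = 2/15  (sign +1)
sum: t=0:+1/4 = 1/4
3j²(1 1 2; 1 -1 0) = Δ·Π!·Σ² = 1/30  (sign +1)
combine: 4πI² = 45·2/15·1/30 = 1/5
take √, sign +1: I = 0.12615663

0.126157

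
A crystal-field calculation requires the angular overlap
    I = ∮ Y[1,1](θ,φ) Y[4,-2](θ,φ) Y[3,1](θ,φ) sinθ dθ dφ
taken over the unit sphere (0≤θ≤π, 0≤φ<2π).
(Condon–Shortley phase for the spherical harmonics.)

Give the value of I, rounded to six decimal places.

0.238414

m-sum 0 ✓  L=8 even ✓  3≤3≤5 ✓
Π(2lᵢ+1) = 3×9×7 = 189
triangle coeff Δ(1,4,3) = 1/252
Σ_t [1,1]: t=1:−1/36 = -1/36
(3j)²=4/63 [(1 4 3; 0 0 0)], sign=+1
Σ_t [0,0]: t=0:+1/96 = 1/96
(3j)²=5/84 [(1 4 3; 1 -2 1)], sign=+1
⇒ 4πI² = 5/7
I = (+1)√(5/7/(4π)) = 0.23841361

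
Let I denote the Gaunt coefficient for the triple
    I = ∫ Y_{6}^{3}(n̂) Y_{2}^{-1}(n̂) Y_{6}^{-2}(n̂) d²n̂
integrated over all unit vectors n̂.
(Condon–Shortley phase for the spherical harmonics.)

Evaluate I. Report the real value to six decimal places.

m-sum 0 ✓  L=14 even ✓  4≤6≤8 ✓
Π(2lᵢ+1) = 13×5×13 = 845
triangle coeff Δ(6,2,6) = 1/90090
Σ_t [0,2]: t=0:+1/69120 t=1:−1/14400 t=2:+1/69120 = -7/172800
(3j)²=14/715 [(6 2 6; 0 0 0)], sign=-1
Σ_t [0,1]: t=0:+1/60480 t=1:−1/161280 = 1/96768
(3j)²=15/1001 [(6 2 6; 3 -1 -2)], sign=+1
⇒ 4πI² = 30/121
I = (-1)√(30/121/(4π)) = -0.14046335

-0.140463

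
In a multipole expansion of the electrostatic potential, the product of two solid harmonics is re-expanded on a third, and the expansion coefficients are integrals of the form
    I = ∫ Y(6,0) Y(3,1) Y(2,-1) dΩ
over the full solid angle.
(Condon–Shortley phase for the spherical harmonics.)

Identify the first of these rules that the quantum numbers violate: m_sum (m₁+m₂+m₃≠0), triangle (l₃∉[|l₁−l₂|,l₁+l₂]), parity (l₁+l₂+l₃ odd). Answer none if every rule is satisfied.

triangle

Σmᵢ = 0  ✓
l₃∈[|l₁−l₂|,l₁+l₂]=[3,9], have l₃=2  ✗
Σlᵢ = 11 ⇒ odd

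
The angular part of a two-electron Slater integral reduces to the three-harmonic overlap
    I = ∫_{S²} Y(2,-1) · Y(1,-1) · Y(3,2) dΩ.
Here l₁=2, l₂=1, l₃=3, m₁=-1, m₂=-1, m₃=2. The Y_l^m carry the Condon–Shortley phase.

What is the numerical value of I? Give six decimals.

Checks pass: Σm=0; 6 even; l₃=3∈[1,3].
(2·2+1)(2·1+1)(2·3+1) = 105
Δ: 0! 4! 2! / 7! → 1/105
sum: t=0:+1/4 = 1/4
3j²(2 1 3; 0 0 0) = Δ·Π!·Σ² = 3/35  (sign -1)
sum: t=0:+1/12 = 1/12
3j²(2 1 3; -1 -1 2) = Δ·Π!·Σ² = 2/21  (sign -1)
combine: 4πI² = 105·3/35·2/21 = 6/7
take √, sign +1: I = 0.26116903

0.261169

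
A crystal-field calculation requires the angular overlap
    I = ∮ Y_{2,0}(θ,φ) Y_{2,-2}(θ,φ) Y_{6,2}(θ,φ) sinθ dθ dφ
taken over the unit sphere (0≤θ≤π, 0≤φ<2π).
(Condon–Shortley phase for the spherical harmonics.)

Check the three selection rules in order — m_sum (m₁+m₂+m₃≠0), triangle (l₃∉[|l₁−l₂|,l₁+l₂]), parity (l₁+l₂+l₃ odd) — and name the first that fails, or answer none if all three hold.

triangle

m₁+m₂+m₃ = 0 − 2 + 2 = 0  ✓
triangle: |2−2|=0 ≤ l₃=6 ≤ 2+2=4  ✗
parity: l₁+l₂+l₃ = 10 is even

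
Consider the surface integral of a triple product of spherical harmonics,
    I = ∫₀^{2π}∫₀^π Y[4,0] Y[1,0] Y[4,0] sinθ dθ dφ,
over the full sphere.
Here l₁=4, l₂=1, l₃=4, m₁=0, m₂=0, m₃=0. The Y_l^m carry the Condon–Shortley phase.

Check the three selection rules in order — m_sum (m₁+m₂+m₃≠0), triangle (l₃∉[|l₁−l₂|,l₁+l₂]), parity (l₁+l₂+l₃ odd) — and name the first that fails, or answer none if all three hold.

Σmᵢ = 0  ✓
l₃∈[|l₁−l₂|,l₁+l₂]=[3,5], have l₃=4  ✓
Σlᵢ = 9 ⇒ odd  ✗

parity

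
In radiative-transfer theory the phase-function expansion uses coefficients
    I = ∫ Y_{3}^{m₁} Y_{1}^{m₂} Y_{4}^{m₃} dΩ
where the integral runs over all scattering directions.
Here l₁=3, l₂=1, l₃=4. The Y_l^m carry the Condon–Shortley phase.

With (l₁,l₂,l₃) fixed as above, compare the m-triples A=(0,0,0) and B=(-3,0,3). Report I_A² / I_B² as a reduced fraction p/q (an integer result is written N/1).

16/7

Same 3,1,4: normalisation and zero-m 3j drop out of the ratio.
A: Δ: 0! 6! 2! / 9! → 1/252; sum: t=0:+1/36 = 1/36; 3j²(3 1 4; 0 0 0) = Δ·Π!·Σ² = 4/63  (sign +1)
B: Δ: 0! 6! 2! / 9! → 1/252; sum: t=0:+1/720 = 1/720; 3j²(3 1 4; -3 0 3) = Δ·Π!·Σ² = 1/36  (sign -1)
I_A²/I_B² = (4/63)/(1/36) = 16/7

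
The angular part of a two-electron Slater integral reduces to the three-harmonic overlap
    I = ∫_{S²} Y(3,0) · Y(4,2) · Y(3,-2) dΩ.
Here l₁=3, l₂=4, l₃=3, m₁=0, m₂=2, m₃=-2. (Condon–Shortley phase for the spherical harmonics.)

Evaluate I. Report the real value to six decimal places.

-0.044418

Checks pass: Σm=0; 10 even; l₃=3∈[1,7].
(2·3+1)(2·4+1)(2·3+1) = 441
Δ: 4! 2! 4! / 11! → 1/34650
sum: t=1:−1/72 t=2:+1/16 t=3:−1/72 = 5/144
3j²(3 4 3; 0 0 0) = Δ·Π!·Σ² = 2/77  (sign -1)
sum: t=2:+1/96 t=3:−1/72 = -1/288
3j²(3 4 3; 0 2 -2) = Δ·Π!·Σ² = 1/462  (sign +1)
combine: 4πI² = 441·2/77·1/462 = 3/121
take √, sign -1: I = -0.04441841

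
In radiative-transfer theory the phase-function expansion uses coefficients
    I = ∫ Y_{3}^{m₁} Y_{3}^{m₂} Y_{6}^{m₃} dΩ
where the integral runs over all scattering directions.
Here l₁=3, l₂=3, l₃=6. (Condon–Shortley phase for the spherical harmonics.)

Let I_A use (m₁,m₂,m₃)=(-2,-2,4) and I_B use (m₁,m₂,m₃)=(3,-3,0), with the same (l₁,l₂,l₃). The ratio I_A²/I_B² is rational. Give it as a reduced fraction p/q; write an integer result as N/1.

504/1

l's match ⇒ only the (l;m) 3-j factors differ between A and B.
A: triangle coeff Δ(3,3,6) = 1/12012; Σ_t [0,0]: t=0:+1/14400 = 1/14400; (3j)²=6/143 [(3 3 6; -2 -2 4)], sign=+1
B: triangle coeff Δ(3,3,6) = 1/12012; Σ_t [0,0]: t=0:+1/518400 = 1/518400; (3j)²=1/12012 [(3 3 6; 3 -3 0)], sign=+1
I_A²/I_B² = (6/143)/(1/12012) = 504/1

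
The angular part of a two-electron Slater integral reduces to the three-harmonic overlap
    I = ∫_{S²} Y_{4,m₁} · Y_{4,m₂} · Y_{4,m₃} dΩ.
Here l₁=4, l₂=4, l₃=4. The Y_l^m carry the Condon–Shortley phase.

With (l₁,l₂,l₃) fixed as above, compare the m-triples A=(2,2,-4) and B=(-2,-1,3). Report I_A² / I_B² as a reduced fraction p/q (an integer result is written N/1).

9/1

Shared (l₁,l₂,l₃)=(4,4,4): N and (l;000)² cancel in I_A²/I_B².
A: Δ = 4!·4!·4!/13! = 1/450450; Racah Σ t=2..2: t=2:+1/2304 = 1/2304; ⇒ 3j(4 4 4; 2 2 -4)² = 5/143, sgn +1
B: Δ = 4!·4!·4!/13! = 1/450450; Racah Σ t=2..3: t=2:+1/576 t=3:−1/864 = 1/1728; ⇒ 3j(4 4 4; -2 -1 3)² = 5/1287, sgn -1
I_A²/I_B² = (5/143)/(5/1287) = 9/1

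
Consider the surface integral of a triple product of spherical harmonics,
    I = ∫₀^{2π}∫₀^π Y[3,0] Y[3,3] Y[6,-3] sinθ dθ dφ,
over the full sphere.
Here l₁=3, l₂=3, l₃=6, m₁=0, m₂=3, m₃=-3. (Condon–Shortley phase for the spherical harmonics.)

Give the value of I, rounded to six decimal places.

Checks pass: Σm=0; 12 even; l₃=6∈[0,6].
(2·3+1)(2·3+1)(2·6+1) = 637
Δ: 0! 6! 6! / 13! → 1/12012
sum: t=0:+1/1296 = 1/1296
3j²(3 3 6; 0 0 0) = Δ·Π!·Σ² = 100/3003  (sign +1)
sum: t=0:+1/25920 = 1/25920
3j²(3 3 6; 0 3 -3) = Δ·Π!·Σ² = 1/143  (sign -1)
combine: 4πI² = 637·100/3003·1/143 = 700/4719
take √, sign -1: I = -0.10864734

-0.108647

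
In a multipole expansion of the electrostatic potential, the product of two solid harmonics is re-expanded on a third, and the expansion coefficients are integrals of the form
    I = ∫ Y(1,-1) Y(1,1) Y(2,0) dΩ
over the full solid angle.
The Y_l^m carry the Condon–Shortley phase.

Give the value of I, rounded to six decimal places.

Rules hold: Σm=0, L=4 even, 0≤2≤2.
N = 3·3·5 = 45
Δ = 0!·2!·2!/5! = 1/30
Racah Σ t=0..0: t=0:+1/1 = 1/1
⇒ 3j(1 1 2; 0 0 0)² = 2/15, sgn +1
Racah Σ t=0..0: t=0:+1/4 = 1/4
⇒ 3j(1 1 2; -1 1 0)² = 1/30, sgn +1
4πI² = N·(3j₀)²·(3jₘ)² = 1/5
I = +1·√(0.2/4π) = 0.12615663

0.126157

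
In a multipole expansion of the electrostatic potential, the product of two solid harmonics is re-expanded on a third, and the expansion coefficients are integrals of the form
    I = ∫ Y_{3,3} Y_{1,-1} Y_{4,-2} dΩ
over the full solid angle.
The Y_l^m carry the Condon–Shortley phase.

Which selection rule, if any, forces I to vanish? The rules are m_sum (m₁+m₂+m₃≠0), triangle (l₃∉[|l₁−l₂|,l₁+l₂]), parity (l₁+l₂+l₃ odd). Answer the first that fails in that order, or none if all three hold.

none

azimuthal sum: 3 − 1 − 2 = 0  ✓
2 ≤ 4 ≤ 4 (triangle on l)  ✓
L = 3 + 1 + 4 = 8 (even)  ✓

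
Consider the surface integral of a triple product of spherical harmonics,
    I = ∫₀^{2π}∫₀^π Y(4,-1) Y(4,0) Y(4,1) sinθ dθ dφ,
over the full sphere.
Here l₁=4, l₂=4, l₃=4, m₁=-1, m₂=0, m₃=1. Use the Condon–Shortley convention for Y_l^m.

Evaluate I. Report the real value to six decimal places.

-0.068481

Rules hold: Σm=0, L=12 even, 0≤4≤8.
N = 9·9·9 = 729
Δ = 4!·4!·4!/13! = 1/450450
Racah Σ t=0..4: t=0:+1/13824 t=1:−1/216 t=2:+1/64 t=3:−1/216 t=4:+1/13824 = 5/768
⇒ 3j(4 4 4; 0 0 0)² = 18/1001, sgn +1
Racah Σ t=1..4: t=1:−1/864 t=2:+1/96 t=3:−1/144 t=4:+1/3456 = 1/384
⇒ 3j(4 4 4; -1 0 1)² = 9/2002, sgn -1
4πI² = N·(3j₀)²·(3jₘ)² = 59049/1002001
I = -1·√(0.0589311/4π) = -0.06848055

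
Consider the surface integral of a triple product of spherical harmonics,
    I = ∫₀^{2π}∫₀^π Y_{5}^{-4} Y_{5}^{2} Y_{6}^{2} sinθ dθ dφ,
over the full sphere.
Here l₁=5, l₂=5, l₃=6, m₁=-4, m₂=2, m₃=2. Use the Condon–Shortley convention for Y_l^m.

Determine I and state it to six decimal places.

m-sum 0 ✓  L=16 even ✓  0≤6≤10 ✓
Π(2lᵢ+1) = 11×11×13 = 1573
triangle coeff Δ(5,5,6) = 1/28588560
Σ_t [0,4]: t=0:+1/345600 t=1:−1/13824 t=2:+1/5184 t=3:−1/13824 t=4:+1/345600 = 7/129600
(3j)²=80/7293 [(5 5 6; 0 0 0)], sign=+1
Σ_t [3,4]: t=3:−1/207360 t=4:+1/103680 = 1/207360
(3j)²=21/2431 [(5 5 6; -4 2 2)], sign=+1
⇒ 4πI² = 560/3757
I = (+1)√(560/3757/(4π)) = 0.10891018

0.108910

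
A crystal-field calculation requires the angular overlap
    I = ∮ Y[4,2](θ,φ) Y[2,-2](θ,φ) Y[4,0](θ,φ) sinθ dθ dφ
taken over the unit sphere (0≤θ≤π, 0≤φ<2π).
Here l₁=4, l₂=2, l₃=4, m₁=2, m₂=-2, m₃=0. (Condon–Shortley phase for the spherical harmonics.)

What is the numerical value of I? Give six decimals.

Rules hold: Σm=0, L=10 even, 2≤4≤6.
N = 9·5·9 = 405
Δ = 2!·6!·2!/11! = 1/13860
Racah Σ t=0..2: t=0:+1/192 t=1:−1/36 t=2:+1/192 = -5/288
⇒ 3j(4 2 4; 0 0 0)² = 20/693, sgn -1
Racah Σ t=0..0: t=0:+1/192 = 1/192
⇒ 3j(4 2 4; 2 -2 0)² = 3/77, sgn +1
4πI² = N·(3j₀)²·(3jₘ)² = 2700/5929
I = -1·√(0.455389/4π) = -0.19036462

-0.190365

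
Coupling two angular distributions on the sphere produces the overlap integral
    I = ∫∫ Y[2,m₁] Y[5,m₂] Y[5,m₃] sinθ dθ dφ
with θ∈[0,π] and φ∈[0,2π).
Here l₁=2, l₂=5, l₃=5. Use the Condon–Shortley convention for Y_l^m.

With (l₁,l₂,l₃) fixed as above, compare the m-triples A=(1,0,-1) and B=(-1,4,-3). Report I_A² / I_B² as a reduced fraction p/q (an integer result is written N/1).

l's match ⇒ only the (l;m) 3-j factors differ between A and B.
A: triangle coeff Δ(2,5,5) = 1/38610; Σ_t [0,1]: t=0:+1/1440 t=1:−1/1152 = -1/5760; (3j)²=1/858 [(2 5 5; 1 0 -1)], sign=-1
B: triangle coeff Δ(2,5,5) = 1/38610; Σ_t [1,2]: t=1:−1/80640 t=2:+1/10080 = 1/11520; (3j)²=49/1430 [(2 5 5; -1 4 -3)], sign=+1
I_A²/I_B² = (1/858)/(49/1430) = 5/147

5/147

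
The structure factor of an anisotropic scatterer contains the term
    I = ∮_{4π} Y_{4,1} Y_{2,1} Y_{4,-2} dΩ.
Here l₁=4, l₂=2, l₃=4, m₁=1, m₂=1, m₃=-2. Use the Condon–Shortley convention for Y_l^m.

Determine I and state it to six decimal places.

Checks pass: Σm=0; 10 even; l₃=4∈[2,6].
(2·4+1)(2·2+1)(2·4+1) = 405
Δ: 2! 6! 2! / 11! → 1/13860
sum: t=0:+1/192 t=1:−1/36 t=2:+1/192 = -5/288
3j²(4 2 4; 0 0 0) = Δ·Π!·Σ² = 20/693  (sign -1)
sum: t=1:−1/96 t=2:+1/240 = -1/160
3j²(4 2 4; 1 1 -2) = Δ·Π!·Σ² = 27/1540  (sign -1)
combine: 4πI² = 405·20/693·27/1540 = 1215/5929
take √, sign +1: I = 0.12770047

0.127700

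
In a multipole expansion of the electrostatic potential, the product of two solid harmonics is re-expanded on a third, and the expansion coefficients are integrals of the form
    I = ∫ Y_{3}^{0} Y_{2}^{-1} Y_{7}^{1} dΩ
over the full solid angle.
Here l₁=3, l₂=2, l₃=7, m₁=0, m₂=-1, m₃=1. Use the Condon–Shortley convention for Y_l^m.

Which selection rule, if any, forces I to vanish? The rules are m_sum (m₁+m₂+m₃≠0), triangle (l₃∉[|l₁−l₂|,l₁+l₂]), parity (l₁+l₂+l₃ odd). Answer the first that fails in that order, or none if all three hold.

azimuthal sum: 0 − 1 + 1 = 0  ✓
1 ≤ 7 ≤ 5 (triangle on l)  ✗
L = 3 + 2 + 7 = 12 (even)

triangle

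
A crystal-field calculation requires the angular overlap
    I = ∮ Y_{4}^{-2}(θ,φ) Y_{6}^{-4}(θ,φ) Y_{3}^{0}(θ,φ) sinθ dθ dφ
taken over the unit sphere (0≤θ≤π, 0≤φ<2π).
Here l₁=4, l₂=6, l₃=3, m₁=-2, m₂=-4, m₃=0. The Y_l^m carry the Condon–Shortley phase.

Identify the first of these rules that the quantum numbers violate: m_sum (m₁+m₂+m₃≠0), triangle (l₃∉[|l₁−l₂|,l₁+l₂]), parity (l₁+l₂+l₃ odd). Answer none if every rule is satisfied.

Σmᵢ = -6  ✗
l₃∈[|l₁−l₂|,l₁+l₂]=[2,10], have l₃=3
Σlᵢ = 13 ⇒ odd

m_sum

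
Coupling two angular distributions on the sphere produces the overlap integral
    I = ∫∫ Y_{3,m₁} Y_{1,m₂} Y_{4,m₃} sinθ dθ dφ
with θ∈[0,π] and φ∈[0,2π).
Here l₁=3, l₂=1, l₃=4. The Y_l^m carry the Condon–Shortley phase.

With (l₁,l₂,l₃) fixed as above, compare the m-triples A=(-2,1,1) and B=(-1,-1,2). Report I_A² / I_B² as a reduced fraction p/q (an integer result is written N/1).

l's match ⇒ only the (l;m) 3-j factors differ between A and B.
A: triangle coeff Δ(3,1,4) = 1/252; Σ_t [0,0]: t=0:+1/240 = 1/240; (3j)²=1/84 [(3 1 4; -2 1 1)], sign=-1
B: triangle coeff Δ(3,1,4) = 1/252; Σ_t [0,0]: t=0:+1/96 = 1/96; (3j)²=5/84 [(3 1 4; -1 -1 2)], sign=+1
I_A²/I_B² = (1/84)/(5/84) = 1/5

1/5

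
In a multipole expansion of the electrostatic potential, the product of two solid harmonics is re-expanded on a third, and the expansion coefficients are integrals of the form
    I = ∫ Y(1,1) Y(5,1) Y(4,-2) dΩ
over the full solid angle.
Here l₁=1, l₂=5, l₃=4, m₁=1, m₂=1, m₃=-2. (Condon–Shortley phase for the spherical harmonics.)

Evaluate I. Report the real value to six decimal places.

Checks pass: Σm=0; 10 even; l₃=4∈[4,6].
(2·1+1)(2·5+1)(2·4+1) = 297
Δ: 2! 0! 8! / 11! → 1/495
sum: t=1:−1/576 = -1/576
3j²(1 5 4; 0 0 0) = Δ·Π!·Σ² = 5/99  (sign -1)
sum: t=0:+1/2880 = 1/2880
3j²(1 5 4; 1 1 -2) = Δ·Π!·Σ² = 2/165  (sign +1)
combine: 4πI² = 297·5/99·2/165 = 2/11
take √, sign -1: I = -0.12028562

-0.120286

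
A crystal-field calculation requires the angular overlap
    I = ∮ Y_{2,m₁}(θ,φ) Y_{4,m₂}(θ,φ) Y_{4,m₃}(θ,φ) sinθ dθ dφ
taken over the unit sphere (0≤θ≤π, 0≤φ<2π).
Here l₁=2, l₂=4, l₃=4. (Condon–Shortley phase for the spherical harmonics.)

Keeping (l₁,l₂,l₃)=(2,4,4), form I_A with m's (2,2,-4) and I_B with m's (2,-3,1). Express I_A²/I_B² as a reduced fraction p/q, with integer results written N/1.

Shared (l₁,l₂,l₃)=(2,4,4): N and (l;000)² cancel in I_A²/I_B².
A: Δ = 2!·2!·6!/11! = 1/13860; Racah Σ t=0..0: t=0:+1/2880 = 1/2880; ⇒ 3j(2 4 4; 2 2 -4)² = 2/165, sgn +1
B: Δ = 2!·2!·6!/11! = 1/13860; Racah Σ t=0..0: t=0:+1/480 = 1/480; ⇒ 3j(2 4 4; 2 -3 1)² = 3/110, sgn -1
I_A²/I_B² = (2/165)/(3/110) = 4/9

4/9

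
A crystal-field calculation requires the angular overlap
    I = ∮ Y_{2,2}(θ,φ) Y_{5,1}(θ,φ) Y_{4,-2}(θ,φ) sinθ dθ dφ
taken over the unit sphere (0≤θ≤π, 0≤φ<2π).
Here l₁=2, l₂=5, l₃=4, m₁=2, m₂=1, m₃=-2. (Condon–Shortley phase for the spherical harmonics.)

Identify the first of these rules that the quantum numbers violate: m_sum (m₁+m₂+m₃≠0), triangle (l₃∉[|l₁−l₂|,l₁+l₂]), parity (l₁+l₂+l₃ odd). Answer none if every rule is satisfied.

m₁+m₂+m₃ = 2 + 1 − 2 = 1  ✗
triangle: |2−5|=3 ≤ l₃=4 ≤ 2+5=7
parity: l₁+l₂+l₃ = 11 is odd

m_sum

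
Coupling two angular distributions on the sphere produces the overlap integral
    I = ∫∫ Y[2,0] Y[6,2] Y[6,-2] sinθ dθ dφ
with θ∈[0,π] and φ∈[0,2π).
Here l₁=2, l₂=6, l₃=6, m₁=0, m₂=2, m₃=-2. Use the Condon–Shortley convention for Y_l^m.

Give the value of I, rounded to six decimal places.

Rules hold: Σm=0, L=14 even, 4≤6≤8.
N = 5·13·13 = 845
Δ = 2!·2!·10!/15! = 1/90090
Racah Σ t=0..2: t=0:+1/69120 t=1:−1/14400 t=2:+1/69120 = -7/172800
⇒ 3j(2 6 6; 0 0 0)² = 14/715, sgn -1
Racah Σ t=0..2: t=0:+1/322560 t=1:−1/30240 t=2:+1/69120 = -1/64512
⇒ 3j(2 6 6; 0 2 -2)² = 10/1001, sgn -1
4πI² = N·(3j₀)²·(3jₘ)² = 20/121
I = +1·√(0.165289/4π) = 0.11468784

0.114688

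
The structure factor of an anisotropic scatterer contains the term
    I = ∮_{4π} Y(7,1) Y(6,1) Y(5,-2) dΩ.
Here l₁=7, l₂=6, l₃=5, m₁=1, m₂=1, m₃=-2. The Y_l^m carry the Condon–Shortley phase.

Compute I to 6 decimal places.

Rules hold: Σm=0, L=18 even, 1≤5≤13.
N = 15·13·11 = 2145
Δ = 8!·6!·4!/19! = 1/174594420
Racah Σ t=2..6: t=2:+1/4147200 t=3:−1/207360 t=4:+1/82944 t=5:−1/207360 t=6:+1/4147200 = 1/345600
⇒ 3j(7 6 5; 0 0 0)² = 420/46189, sgn -1
Racah Σ t=3..6: t=3:−1/622080 t=4:+1/165888 t=5:−1/345600 t=6:+1/6220800 = 7/4147200
⇒ 3j(7 6 5; 1 1 -2)² = 2401/277134, sgn -1
4πI² = N·(3j₀)²·(3jₘ)² = 2521050/14919047
I = +1·√(0.168982/4π) = 0.11596188

0.115962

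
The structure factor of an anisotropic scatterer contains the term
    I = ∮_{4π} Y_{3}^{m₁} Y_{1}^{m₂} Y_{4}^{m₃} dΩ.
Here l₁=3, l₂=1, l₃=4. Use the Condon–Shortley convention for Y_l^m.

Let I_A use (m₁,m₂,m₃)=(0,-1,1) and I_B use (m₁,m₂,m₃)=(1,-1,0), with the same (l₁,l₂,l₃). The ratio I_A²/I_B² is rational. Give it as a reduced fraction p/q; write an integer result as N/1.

Same 3,1,4: normalisation and zero-m 3j drop out of the ratio.
A: Δ: 0! 6! 2! / 9! → 1/252; sum: t=0:+1/72 = 1/72; 3j²(3 1 4; 0 -1 1) = Δ·Π!·Σ² = 5/126  (sign -1)
B: Δ: 0! 6! 2! / 9! → 1/252; sum: t=0:+1/96 = 1/96; 3j²(3 1 4; 1 -1 0) = Δ·Π!·Σ² = 1/42  (sign +1)
I_A²/I_B² = (5/126)/(1/42) = 5/3

5/3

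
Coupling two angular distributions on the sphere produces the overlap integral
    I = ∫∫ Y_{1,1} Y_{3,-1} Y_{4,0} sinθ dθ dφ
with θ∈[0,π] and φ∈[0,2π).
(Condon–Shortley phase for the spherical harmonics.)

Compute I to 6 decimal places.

0.150786

m-sum 0 ✓  L=8 even ✓  2≤4≤4 ✓
Π(2lᵢ+1) = 3×7×9 = 189
triangle coeff Δ(1,3,4) = 1/252
Σ_t [0,0]: t=0:+1/36 = 1/36
(3j)²=4/63 [(1 3 4; 0 0 0)], sign=+1
Σ_t [0,0]: t=0:+1/96 = 1/96
(3j)²=1/42 [(1 3 4; 1 -1 0)], sign=+1
⇒ 4πI² = 2/7
I = (+1)√(2/7/(4π)) = 0.15078601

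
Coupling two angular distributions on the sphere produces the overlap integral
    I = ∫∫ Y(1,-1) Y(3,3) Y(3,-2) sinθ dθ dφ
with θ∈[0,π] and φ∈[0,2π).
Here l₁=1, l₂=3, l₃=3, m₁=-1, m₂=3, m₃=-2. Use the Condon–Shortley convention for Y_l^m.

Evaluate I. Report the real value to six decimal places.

0.000000

l₁+l₂+l₃=7 is odd: 3j(l;000)=0 ⇒ I=0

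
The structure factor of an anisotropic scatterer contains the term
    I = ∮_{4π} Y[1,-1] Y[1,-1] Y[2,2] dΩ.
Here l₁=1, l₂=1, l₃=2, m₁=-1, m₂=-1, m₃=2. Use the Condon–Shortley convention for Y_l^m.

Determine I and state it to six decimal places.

0.309019

Rules hold: Σm=0, L=4 even, 0≤2≤2.
N = 3·3·5 = 45
Δ = 0!·2!·2!/5! = 1/30
Racah Σ t=0..0: t=0:+1/1 = 1/1
⇒ 3j(1 1 2; 0 0 0)² = 2/15, sgn +1
Racah Σ t=0..0: t=0:+1/4 = 1/4
⇒ 3j(1 1 2; -1 -1 2)² = 1/5, sgn +1
4πI² = N·(3j₀)²·(3jₘ)² = 6/5
I = +1·√(1.2/4π) = 0.30901936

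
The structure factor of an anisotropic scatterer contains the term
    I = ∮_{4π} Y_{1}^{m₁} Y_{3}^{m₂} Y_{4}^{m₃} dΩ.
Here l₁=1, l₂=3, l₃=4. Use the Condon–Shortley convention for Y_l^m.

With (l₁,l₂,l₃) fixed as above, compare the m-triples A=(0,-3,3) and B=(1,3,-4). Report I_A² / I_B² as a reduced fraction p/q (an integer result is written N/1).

1/4

l's match ⇒ only the (l;m) 3-j factors differ between A and B.
A: triangle coeff Δ(1,3,4) = 1/252; Σ_t [0,0]: t=0:+1/720 = 1/720; (3j)²=1/36 [(1 3 4; 0 -3 3)], sign=-1
B: triangle coeff Δ(1,3,4) = 1/252; Σ_t [0,0]: t=0:+1/1440 = 1/1440; (3j)²=1/9 [(1 3 4; 1 3 -4)], sign=+1
I_A²/I_B² = (1/36)/(1/9) = 1/4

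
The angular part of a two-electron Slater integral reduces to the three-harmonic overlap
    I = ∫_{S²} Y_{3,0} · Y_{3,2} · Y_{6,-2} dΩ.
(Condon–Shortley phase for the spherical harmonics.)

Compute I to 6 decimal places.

Checks pass: Σm=0; 12 even; l₃=6∈[0,6].
(2·3+1)(2·3+1)(2·6+1) = 637
Δ: 0! 6! 6! / 13! → 1/12012
sum: t=0:+1/1296 = 1/1296
3j²(3 3 6; 0 0 0) = Δ·Π!·Σ² = 100/3003  (sign +1)
sum: t=0:+1/4320 = 1/4320
3j²(3 3 6; 0 2 -2) = Δ·Π!·Σ² = 8/429  (sign +1)
combine: 4πI² = 637·100/3003·8/429 = 5600/14157
take √, sign +1: I = 0.17742036

0.177420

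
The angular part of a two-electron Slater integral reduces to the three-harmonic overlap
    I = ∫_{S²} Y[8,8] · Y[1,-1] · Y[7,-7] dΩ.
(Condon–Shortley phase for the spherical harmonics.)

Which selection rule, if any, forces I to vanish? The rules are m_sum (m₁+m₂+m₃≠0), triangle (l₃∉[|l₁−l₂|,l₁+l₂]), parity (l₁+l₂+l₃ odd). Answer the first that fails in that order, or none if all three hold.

none

Σmᵢ = 0  ✓
l₃∈[|l₁−l₂|,l₁+l₂]=[7,9], have l₃=7  ✓
Σlᵢ = 16 ⇒ even  ✓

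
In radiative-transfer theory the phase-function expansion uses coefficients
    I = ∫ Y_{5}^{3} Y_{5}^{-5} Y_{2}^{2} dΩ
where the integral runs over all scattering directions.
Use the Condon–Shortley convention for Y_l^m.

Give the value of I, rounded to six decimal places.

0.088588

Rules hold: Σm=0, L=12 even, 0≤2≤10.
N = 11·11·5 = 605
Δ = 8!·2!·2!/13! = 1/38610
Racah Σ t=3..5: t=3:−1/2880 t=4:+1/576 t=5:−1/2880 = 1/960
⇒ 3j(5 5 2; 0 0 0)² = 10/429, sgn +1
Racah Σ t=0..0: t=0:+1/161280 = 1/161280
⇒ 3j(5 5 2; 3 -5 2)² = 1/143, sgn +1
4πI² = N·(3j₀)²·(3jₘ)² = 50/507
I = +1·√(0.0986193/4π) = 0.08858824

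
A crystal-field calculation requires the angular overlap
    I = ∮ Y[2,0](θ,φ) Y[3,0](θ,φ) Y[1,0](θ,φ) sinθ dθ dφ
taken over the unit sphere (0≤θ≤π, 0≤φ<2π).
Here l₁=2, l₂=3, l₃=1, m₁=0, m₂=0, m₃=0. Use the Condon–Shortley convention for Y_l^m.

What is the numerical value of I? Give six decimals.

0.247767

Checks pass: Σm=0; 6 even; l₃=1∈[1,5].
(2·2+1)(2·3+1)(2·1+1) = 105
Δ: 4! 0! 2! / 7! → 1/105
sum: t=2:+1/4 = 1/4
3j²(2 3 1; 0 0 0) = Δ·Π!·Σ² = 3/35  (sign -1)
(m-triple is (0,0,0) — same symbol as above.)
combine: 4πI² = 105·3/35·3/35 = 27/35
take √, sign +1: I = 0.24776670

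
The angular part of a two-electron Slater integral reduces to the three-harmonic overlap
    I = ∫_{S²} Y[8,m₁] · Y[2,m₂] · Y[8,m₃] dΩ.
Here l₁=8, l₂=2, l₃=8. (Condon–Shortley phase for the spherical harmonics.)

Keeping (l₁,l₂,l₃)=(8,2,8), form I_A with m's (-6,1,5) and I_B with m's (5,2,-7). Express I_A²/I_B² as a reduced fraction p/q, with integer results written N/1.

Same 8,2,8: normalisation and zero-m 3j drop out of the ratio.
A: Δ: 2! 14! 2! / 19! → 1/348840; sum: t=1:−1/12454041600 t=2:+1/1916006400 = 1/2264371200; 3j²(8 2 8; -6 1 5) = Δ·Π!·Σ² = 847/38760  (sign -1)
B: Δ: 2! 14! 2! / 19! → 1/348840; sum: t=2:+1/24908083200 = 1/24908083200; 3j²(8 2 8; 5 2 -7) = Δ·Π!·Σ² = 7/1292  (sign -1)
I_A²/I_B² = (847/38760)/(7/1292) = 121/30

121/30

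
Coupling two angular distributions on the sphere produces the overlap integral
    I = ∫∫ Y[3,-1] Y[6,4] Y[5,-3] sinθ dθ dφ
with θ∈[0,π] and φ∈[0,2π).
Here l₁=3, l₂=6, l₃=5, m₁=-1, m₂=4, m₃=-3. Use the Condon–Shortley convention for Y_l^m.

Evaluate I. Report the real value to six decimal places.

0.113950

Checks pass: Σm=0; 14 even; l₃=5∈[3,9].
(2·3+1)(2·6+1)(2·5+1) = 1001
Δ: 4! 2! 8! / 15! → 1/675675
sum: t=1:−1/8640 t=2:+1/2304 t=3:−1/8640 = 7/34560
3j²(3 6 5; 0 0 0) = Δ·Π!·Σ² = 7/429  (sign -1)
sum: t=2:+1/322560 t=3:−1/30240 t=4:+1/69120 = -1/64512
3j²(3 6 5; -1 4 -3) = Δ·Π!·Σ² = 10/1001  (sign -1)
combine: 4πI² = 1001·7/429·10/1001 = 70/429
take √, sign +1: I = 0.11395029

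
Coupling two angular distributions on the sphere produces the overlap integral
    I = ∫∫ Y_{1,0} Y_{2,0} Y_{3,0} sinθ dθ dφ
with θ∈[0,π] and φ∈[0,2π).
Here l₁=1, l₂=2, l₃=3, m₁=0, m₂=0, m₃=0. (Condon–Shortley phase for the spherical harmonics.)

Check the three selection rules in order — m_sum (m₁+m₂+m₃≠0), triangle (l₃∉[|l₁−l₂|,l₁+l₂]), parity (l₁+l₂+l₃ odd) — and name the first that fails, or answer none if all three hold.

none

azimuthal sum: 0 + 0 + 0 = 0  ✓
1 ≤ 3 ≤ 3 (triangle on l)  ✓
L = 1 + 2 + 3 = 6 (even)  ✓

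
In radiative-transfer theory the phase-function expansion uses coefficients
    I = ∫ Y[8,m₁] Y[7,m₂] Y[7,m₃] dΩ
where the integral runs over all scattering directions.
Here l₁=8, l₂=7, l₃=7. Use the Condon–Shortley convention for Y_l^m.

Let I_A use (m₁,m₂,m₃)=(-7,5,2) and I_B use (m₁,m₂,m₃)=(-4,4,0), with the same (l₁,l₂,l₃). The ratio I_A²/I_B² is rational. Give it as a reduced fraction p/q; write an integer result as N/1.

Same 8,7,7: normalisation and zero-m 3j drop out of the ratio.
A: Δ: 8! 8! 6! / 23! → 1/22086194130; sum: t=7:−1/24385536000 t=8:+1/9754214400 = 1/16257024000; 3j²(8 7 7; -7 5 2) = Δ·Π!·Σ² = 486/52003  (sign -1)
B: Δ: 8! 8! 6! / 23! → 1/22086194130; sum: t=5:−1/2612736000 t=6:+1/248832000 t=7:−1/174182400 t=8:+1/836075520 = -19/20901888000; 3j²(8 7 7; -4 4 0) = Δ·Π!·Σ² = 133/50830  (sign +1)
I_A²/I_B² = (486/52003)/(133/50830) = 63180/17689

63180/17689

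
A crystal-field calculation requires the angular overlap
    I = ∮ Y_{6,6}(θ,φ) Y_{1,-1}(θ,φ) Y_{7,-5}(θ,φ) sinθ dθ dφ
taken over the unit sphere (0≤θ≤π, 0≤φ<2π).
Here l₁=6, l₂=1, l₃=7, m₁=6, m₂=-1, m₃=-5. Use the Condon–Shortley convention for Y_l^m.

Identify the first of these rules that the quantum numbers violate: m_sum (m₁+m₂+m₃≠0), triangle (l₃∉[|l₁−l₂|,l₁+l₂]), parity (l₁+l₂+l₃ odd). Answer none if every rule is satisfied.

Σmᵢ = 0  ✓
l₃∈[|l₁−l₂|,l₁+l₂]=[5,7], have l₃=7  ✓
Σlᵢ = 14 ⇒ even  ✓

none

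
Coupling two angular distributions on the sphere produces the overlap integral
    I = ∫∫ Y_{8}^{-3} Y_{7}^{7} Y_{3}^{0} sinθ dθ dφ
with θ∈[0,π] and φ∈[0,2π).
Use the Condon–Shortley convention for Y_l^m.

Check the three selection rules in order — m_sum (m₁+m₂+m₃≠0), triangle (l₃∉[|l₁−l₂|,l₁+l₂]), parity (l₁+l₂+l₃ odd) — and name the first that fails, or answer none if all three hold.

m_sum

m₁+m₂+m₃ = -3 + 7 + 0 = 4  ✗
triangle: |8−7|=1 ≤ l₃=3 ≤ 8+7=15
parity: l₁+l₂+l₃ = 18 is even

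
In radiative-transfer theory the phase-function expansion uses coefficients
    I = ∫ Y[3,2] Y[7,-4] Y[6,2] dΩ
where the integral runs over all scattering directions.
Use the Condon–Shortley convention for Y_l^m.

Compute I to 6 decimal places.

Rules hold: Σm=0, L=16 even, 4≤6≤10.
N = 7·15·13 = 1365
Δ = 4!·2!·10!/17! = 1/2042040
Racah Σ t=1..3: t=1:−1/207360 t=2:+1/57600 t=3:−1/207360 = 1/129600
⇒ 3j(3 7 6; 0 0 0)² = 168/12155, sgn +1
Racah Σ t=0..1: t=0:+1/725760 t=1:−1/967680 = 1/2903040
⇒ 3j(3 7 6; 2 -4 2)² = 5/3094, sgn +1
4πI² = N·(3j₀)²·(3jₘ)² = 1260/41327
I = +1·√(0.0304885/4π) = 0.04925648

0.049256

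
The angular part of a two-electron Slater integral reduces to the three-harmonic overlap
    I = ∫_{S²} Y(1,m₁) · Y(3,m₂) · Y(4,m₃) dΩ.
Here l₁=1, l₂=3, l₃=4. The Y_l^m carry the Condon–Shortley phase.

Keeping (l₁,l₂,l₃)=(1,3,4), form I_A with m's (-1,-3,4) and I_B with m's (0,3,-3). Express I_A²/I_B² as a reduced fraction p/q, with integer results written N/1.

l's match ⇒ only the (l;m) 3-j factors differ between A and B.
A: triangle coeff Δ(1,3,4) = 1/252; Σ_t [0,0]: t=0:+1/1440 = 1/1440; (3j)²=1/9 [(1 3 4; -1 -3 4)], sign=+1
B: triangle coeff Δ(1,3,4) = 1/252; Σ_t [0,0]: t=0:+1/720 = 1/720; (3j)²=1/36 [(1 3 4; 0 3 -3)], sign=-1
I_A²/I_B² = (1/9)/(1/36) = 4/1

4/1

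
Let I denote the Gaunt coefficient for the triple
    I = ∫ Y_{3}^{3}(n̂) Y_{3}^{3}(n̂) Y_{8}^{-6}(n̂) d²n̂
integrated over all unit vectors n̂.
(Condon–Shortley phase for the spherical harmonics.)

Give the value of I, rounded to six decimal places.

triangle: need 0≤l₃≤6, have 8; I=0

0.000000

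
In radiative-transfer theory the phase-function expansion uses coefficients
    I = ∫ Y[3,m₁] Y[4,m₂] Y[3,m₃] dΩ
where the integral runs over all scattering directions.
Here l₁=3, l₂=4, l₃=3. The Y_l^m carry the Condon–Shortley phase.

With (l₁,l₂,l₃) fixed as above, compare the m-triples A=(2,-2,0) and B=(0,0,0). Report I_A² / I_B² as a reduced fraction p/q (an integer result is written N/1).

Shared (l₁,l₂,l₃)=(3,4,3): N and (l;000)² cancel in I_A²/I_B².
A: Δ = 4!·2!·4!/11! = 1/34650; Racah Σ t=0..1: t=0:+1/96 t=1:−1/72 = -1/288; ⇒ 3j(3 4 3; 2 -2 0)² = 1/462, sgn +1
B: Δ = 4!·2!·4!/11! = 1/34650; Racah Σ t=1..3: t=1:−1/72 t=2:+1/16 t=3:−1/72 = 5/144; ⇒ 3j(3 4 3; 0 0 0)² = 2/77, sgn -1
I_A²/I_B² = (1/462)/(2/77) = 1/12

1/12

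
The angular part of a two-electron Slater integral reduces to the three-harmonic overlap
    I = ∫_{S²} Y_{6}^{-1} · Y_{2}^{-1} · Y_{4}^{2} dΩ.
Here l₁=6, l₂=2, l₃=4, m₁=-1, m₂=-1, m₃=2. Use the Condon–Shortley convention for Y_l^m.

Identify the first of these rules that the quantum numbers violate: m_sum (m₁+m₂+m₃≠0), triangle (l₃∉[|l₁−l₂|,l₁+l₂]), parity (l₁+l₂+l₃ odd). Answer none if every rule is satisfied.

azimuthal sum: -1 − 1 + 2 = 0  ✓
4 ≤ 4 ≤ 8 (triangle on l)  ✓
L = 6 + 2 + 4 = 12 (even)  ✓

none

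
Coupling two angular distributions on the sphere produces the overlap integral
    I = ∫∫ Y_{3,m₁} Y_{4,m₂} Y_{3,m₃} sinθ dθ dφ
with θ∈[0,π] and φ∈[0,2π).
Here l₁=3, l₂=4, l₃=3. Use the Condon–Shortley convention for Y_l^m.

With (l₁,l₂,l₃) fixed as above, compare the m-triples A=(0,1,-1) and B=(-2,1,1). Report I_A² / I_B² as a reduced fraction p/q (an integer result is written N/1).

15/32

Same 3,4,3: normalisation and zero-m 3j drop out of the ratio.
A: Δ: 4! 2! 4! / 11! → 1/34650; sum: t=1:−1/288 t=2:+1/24 t=3:−1/48 = 5/288; 3j²(3 4 3; 0 1 -1) = Δ·Π!·Σ² = 5/462  (sign +1)
B: Δ: 4! 2! 4! / 11! → 1/34650; sum: t=3:−1/48 t=4:+1/144 = -1/72; 3j²(3 4 3; -2 1 1) = Δ·Π!·Σ² = 16/693  (sign -1)
I_A²/I_B² = (5/462)/(16/693) = 15/32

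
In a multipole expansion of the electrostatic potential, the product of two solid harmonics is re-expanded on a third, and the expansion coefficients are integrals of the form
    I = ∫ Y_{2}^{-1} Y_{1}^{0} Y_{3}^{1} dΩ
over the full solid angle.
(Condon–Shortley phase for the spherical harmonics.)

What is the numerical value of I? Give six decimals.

-0.233597

Rules hold: Σm=0, L=6 even, 1≤3≤3.
N = 5·3·7 = 105
Δ = 0!·4!·2!/7! = 1/105
Racah Σ t=0..0: t=0:+1/4 = 1/4
⇒ 3j(2 1 3; 0 0 0)² = 3/35, sgn -1
Racah Σ t=0..0: t=0:+1/6 = 1/6
⇒ 3j(2 1 3; -1 0 1)² = 8/105, sgn +1
4πI² = N·(3j₀)²·(3jₘ)² = 24/35
I = -1·√(0.685714/4π) = -0.23359668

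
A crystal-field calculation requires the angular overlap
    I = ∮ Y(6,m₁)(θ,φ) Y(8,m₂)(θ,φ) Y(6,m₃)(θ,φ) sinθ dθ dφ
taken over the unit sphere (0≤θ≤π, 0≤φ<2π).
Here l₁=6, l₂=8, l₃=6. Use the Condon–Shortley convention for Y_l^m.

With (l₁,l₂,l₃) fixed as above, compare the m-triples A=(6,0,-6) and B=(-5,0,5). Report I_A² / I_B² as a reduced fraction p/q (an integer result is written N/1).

Shared (l₁,l₂,l₃)=(6,8,6): N and (l;000)² cancel in I_A²/I_B².
A: Δ = 8!·4!·8!/21! = 1/1309458150; Racah Σ t=0..0: t=0:+1/39016857600 = 1/39016857600; ⇒ 3j(6 8 6; 6 0 -6)² = 11/58786, sgn +1
B: Δ = 8!·4!·8!/21! = 1/1309458150; Racah Σ t=7..8: t=7:−1/609638400 t=8:+1/9754214400 = -1/650280960; ⇒ 3j(6 8 6; -5 0 5)² = 275/58786, sgn +1
I_A²/I_B² = (11/58786)/(275/58786) = 1/25

1/25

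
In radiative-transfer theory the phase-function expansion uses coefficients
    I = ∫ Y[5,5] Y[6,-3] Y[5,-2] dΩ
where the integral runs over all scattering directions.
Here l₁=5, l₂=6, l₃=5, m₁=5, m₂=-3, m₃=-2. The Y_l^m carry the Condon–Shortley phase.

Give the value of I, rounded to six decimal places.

Rules hold: Σm=0, L=16 even, 1≤5≤11.
N = 11·13·11 = 1573
Δ = 6!·4!·6!/17! = 1/28588560
Racah Σ t=1..5: t=1:−1/345600 t=2:+1/13824 t=3:−1/5184 t=4:+1/13824 t=5:−1/345600 = -7/129600
⇒ 3j(5 6 5; 0 0 0)² = 80/7293, sgn +1
Racah Σ t=0..0: t=0:+1/622080 = 1/622080
⇒ 3j(5 6 5; 5 -3 -2)² = 105/4862, sgn -1
4πI² = N·(3j₀)²·(3jₘ)² = 1400/3757
I = -1·√(0.372638/4π) = -0.17220212

-0.172202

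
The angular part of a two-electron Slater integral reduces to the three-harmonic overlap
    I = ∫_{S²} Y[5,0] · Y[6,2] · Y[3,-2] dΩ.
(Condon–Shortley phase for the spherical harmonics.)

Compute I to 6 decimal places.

-0.077843

m-sum 0 ✓  L=14 even ✓  1≤3≤11 ✓
Π(2lᵢ+1) = 11×13×7 = 1001
triangle coeff Δ(5,6,3) = 1/675675
Σ_t [3,5]: t=3:−1/8640 t=4:+1/2304 t=5:−1/8640 = 7/34560
(3j)²=7/429 [(5 6 3; 0 0 0)], sign=-1
Σ_t [4,5]: t=4:+1/13824 t=5:−1/8640 = -1/23040
(3j)²=2/429 [(5 6 3; 0 2 -2)], sign=+1
⇒ 4πI² = 98/1287
I = (-1)√(98/1287/(4π)) = -0.07784287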